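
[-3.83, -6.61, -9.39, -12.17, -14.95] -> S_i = -3.83 + -2.78*i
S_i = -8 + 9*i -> [-8, 1, 10, 19, 28]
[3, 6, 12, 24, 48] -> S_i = 3*2^i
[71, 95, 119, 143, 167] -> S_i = 71 + 24*i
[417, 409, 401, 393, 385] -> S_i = 417 + -8*i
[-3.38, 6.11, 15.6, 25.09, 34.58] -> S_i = -3.38 + 9.49*i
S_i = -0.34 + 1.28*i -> [-0.34, 0.94, 2.22, 3.5, 4.78]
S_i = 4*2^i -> [4, 8, 16, 32, 64]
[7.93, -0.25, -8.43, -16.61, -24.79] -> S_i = 7.93 + -8.18*i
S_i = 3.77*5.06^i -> [3.77, 19.08, 96.53, 488.42, 2471.4]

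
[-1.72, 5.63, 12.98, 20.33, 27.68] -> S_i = -1.72 + 7.35*i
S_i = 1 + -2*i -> [1, -1, -3, -5, -7]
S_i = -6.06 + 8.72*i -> [-6.06, 2.66, 11.38, 20.1, 28.82]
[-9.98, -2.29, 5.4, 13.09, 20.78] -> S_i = -9.98 + 7.69*i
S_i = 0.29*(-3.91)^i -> [0.29, -1.13, 4.43, -17.34, 67.78]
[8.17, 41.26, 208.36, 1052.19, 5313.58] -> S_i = 8.17*5.05^i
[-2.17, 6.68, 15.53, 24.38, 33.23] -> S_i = -2.17 + 8.85*i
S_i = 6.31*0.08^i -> [6.31, 0.5, 0.04, 0.0, 0.0]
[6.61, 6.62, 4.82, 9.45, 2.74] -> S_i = Random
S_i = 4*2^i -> [4, 8, 16, 32, 64]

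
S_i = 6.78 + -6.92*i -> [6.78, -0.14, -7.06, -13.98, -20.9]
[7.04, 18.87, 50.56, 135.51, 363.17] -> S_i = 7.04*2.68^i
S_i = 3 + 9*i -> [3, 12, 21, 30, 39]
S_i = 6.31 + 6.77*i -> [6.31, 13.08, 19.85, 26.62, 33.39]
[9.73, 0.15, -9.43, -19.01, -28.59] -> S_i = 9.73 + -9.58*i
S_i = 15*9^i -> [15, 135, 1215, 10935, 98415]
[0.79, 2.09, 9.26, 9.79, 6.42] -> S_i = Random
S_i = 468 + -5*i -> [468, 463, 458, 453, 448]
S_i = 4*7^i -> [4, 28, 196, 1372, 9604]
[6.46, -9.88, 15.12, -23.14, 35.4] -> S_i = 6.46*(-1.53)^i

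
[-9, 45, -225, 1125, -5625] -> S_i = -9*-5^i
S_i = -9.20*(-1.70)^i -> [-9.2, 15.64, -26.59, 45.2, -76.84]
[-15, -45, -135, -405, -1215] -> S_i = -15*3^i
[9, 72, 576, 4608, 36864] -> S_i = 9*8^i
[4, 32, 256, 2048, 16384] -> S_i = 4*8^i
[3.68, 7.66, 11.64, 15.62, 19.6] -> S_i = 3.68 + 3.98*i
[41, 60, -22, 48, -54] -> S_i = Random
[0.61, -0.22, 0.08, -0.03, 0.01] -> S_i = 0.61*(-0.36)^i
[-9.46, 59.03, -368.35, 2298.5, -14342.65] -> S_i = -9.46*(-6.24)^i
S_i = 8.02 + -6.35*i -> [8.02, 1.67, -4.68, -11.03, -17.38]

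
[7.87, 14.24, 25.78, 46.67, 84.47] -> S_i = 7.87*1.81^i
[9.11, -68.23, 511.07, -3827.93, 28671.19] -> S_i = 9.11*(-7.49)^i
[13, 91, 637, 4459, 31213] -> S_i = 13*7^i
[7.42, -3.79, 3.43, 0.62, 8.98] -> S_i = Random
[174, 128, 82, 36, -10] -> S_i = 174 + -46*i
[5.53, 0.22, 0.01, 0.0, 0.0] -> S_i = 5.53*0.04^i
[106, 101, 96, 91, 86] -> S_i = 106 + -5*i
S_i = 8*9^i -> [8, 72, 648, 5832, 52488]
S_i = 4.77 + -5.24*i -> [4.77, -0.47, -5.71, -10.95, -16.19]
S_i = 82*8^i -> [82, 656, 5248, 41984, 335872]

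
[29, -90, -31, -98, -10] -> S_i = Random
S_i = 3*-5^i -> [3, -15, 75, -375, 1875]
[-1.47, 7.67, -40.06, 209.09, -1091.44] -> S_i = -1.47*(-5.22)^i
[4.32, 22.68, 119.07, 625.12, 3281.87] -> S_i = 4.32*5.25^i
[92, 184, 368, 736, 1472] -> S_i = 92*2^i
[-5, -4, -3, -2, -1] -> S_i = -5 + 1*i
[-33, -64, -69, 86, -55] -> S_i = Random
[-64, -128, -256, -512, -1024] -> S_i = -64*2^i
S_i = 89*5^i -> [89, 445, 2225, 11125, 55625]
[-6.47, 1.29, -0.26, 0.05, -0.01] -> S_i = -6.47*(-0.20)^i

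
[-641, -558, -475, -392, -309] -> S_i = -641 + 83*i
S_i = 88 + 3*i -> [88, 91, 94, 97, 100]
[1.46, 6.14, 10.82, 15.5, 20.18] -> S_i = 1.46 + 4.68*i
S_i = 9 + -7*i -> [9, 2, -5, -12, -19]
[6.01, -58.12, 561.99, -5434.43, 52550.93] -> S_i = 6.01*(-9.67)^i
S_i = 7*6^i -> [7, 42, 252, 1512, 9072]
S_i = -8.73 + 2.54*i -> [-8.73, -6.19, -3.65, -1.11, 1.43]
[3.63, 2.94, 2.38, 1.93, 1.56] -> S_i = 3.63*0.81^i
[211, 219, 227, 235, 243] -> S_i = 211 + 8*i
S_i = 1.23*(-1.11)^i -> [1.23, -1.37, 1.52, -1.68, 1.87]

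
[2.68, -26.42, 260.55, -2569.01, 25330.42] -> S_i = 2.68*(-9.86)^i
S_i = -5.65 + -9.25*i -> [-5.65, -14.9, -24.15, -33.4, -42.65]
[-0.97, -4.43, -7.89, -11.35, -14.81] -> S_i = -0.97 + -3.46*i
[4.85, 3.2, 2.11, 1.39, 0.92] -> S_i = 4.85*0.66^i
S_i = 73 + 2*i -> [73, 75, 77, 79, 81]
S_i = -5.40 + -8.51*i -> [-5.4, -13.91, -22.42, -30.93, -39.44]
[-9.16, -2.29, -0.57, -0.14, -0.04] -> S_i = -9.16*0.25^i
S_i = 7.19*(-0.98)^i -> [7.19, -7.05, 6.91, -6.77, 6.63]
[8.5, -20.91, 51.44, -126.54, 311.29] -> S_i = 8.50*(-2.46)^i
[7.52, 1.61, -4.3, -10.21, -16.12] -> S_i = 7.52 + -5.91*i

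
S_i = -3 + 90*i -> [-3, 87, 177, 267, 357]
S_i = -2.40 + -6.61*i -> [-2.4, -9.01, -15.62, -22.23, -28.84]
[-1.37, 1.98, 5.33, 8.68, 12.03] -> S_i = -1.37 + 3.35*i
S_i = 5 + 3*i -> [5, 8, 11, 14, 17]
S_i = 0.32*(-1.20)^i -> [0.32, -0.38, 0.46, -0.55, 0.66]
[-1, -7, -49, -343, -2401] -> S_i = -1*7^i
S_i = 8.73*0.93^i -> [8.73, 8.12, 7.55, 7.02, 6.53]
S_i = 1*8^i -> [1, 8, 64, 512, 4096]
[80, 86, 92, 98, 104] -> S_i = 80 + 6*i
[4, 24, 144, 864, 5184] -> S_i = 4*6^i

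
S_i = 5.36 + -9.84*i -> [5.36, -4.48, -14.32, -24.16, -34.0]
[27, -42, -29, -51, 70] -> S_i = Random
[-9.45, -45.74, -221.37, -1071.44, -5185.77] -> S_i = -9.45*4.84^i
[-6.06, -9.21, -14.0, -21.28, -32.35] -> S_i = -6.06*1.52^i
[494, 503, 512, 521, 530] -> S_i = 494 + 9*i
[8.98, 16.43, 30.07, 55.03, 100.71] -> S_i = 8.98*1.83^i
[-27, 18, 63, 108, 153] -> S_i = -27 + 45*i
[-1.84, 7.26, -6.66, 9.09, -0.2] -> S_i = Random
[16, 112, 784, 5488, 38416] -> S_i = 16*7^i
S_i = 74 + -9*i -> [74, 65, 56, 47, 38]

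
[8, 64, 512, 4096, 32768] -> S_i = 8*8^i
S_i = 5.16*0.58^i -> [5.16, 2.99, 1.74, 1.01, 0.58]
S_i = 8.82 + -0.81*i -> [8.82, 8.01, 7.2, 6.39, 5.58]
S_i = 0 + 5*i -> [0, 5, 10, 15, 20]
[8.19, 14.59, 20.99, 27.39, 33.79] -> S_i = 8.19 + 6.40*i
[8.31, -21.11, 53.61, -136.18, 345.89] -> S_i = 8.31*(-2.54)^i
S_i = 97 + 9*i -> [97, 106, 115, 124, 133]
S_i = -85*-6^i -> [-85, 510, -3060, 18360, -110160]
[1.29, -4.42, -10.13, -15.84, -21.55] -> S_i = 1.29 + -5.71*i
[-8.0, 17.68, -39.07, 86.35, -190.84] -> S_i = -8.00*(-2.21)^i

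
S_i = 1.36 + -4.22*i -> [1.36, -2.86, -7.08, -11.3, -15.52]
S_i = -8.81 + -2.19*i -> [-8.81, -11.0, -13.19, -15.38, -17.57]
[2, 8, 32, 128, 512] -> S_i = 2*4^i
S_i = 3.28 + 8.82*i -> [3.28, 12.1, 20.92, 29.74, 38.56]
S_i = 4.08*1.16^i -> [4.08, 4.73, 5.49, 6.37, 7.39]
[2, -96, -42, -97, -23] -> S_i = Random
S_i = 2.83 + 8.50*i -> [2.83, 11.33, 19.83, 28.33, 36.83]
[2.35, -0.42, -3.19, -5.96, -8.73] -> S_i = 2.35 + -2.77*i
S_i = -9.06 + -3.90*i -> [-9.06, -12.96, -16.86, -20.76, -24.66]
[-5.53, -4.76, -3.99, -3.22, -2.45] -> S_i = -5.53 + 0.77*i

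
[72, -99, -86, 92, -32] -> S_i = Random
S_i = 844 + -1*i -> [844, 843, 842, 841, 840]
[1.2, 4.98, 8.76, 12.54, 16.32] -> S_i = 1.20 + 3.78*i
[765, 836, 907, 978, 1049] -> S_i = 765 + 71*i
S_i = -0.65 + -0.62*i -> [-0.65, -1.27, -1.89, -2.51, -3.13]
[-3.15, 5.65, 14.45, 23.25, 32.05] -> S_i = -3.15 + 8.80*i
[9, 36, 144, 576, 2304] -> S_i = 9*4^i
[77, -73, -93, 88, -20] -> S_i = Random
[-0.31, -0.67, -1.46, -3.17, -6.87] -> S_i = -0.31*2.17^i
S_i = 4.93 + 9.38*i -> [4.93, 14.31, 23.69, 33.07, 42.45]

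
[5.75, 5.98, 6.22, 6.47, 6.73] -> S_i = 5.75*1.04^i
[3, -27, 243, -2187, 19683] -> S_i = 3*-9^i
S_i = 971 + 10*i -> [971, 981, 991, 1001, 1011]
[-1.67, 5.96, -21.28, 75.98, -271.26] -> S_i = -1.67*(-3.57)^i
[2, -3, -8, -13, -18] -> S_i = 2 + -5*i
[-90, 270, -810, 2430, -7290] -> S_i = -90*-3^i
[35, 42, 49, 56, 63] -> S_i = 35 + 7*i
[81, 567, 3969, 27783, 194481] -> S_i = 81*7^i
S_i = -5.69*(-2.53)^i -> [-5.69, 14.4, -36.42, 92.15, -233.13]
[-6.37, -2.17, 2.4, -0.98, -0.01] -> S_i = Random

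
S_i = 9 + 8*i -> [9, 17, 25, 33, 41]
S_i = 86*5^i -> [86, 430, 2150, 10750, 53750]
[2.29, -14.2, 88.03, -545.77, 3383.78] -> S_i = 2.29*(-6.20)^i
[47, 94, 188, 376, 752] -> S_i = 47*2^i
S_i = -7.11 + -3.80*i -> [-7.11, -10.91, -14.71, -18.51, -22.31]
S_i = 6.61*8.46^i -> [6.61, 55.92, 473.09, 4002.33, 33859.68]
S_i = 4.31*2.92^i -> [4.31, 12.59, 36.75, 107.31, 313.33]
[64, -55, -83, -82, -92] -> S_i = Random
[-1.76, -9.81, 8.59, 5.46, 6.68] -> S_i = Random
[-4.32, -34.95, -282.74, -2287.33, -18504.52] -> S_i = -4.32*8.09^i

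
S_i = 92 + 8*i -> [92, 100, 108, 116, 124]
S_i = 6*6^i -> [6, 36, 216, 1296, 7776]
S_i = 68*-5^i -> [68, -340, 1700, -8500, 42500]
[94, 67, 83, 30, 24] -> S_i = Random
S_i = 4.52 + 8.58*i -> [4.52, 13.1, 21.68, 30.26, 38.84]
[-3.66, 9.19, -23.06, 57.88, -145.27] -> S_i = -3.66*(-2.51)^i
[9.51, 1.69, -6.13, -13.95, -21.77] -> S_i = 9.51 + -7.82*i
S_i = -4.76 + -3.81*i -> [-4.76, -8.57, -12.38, -16.19, -20.0]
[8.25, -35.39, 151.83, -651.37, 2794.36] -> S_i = 8.25*(-4.29)^i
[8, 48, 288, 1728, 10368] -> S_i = 8*6^i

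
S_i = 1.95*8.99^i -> [1.95, 17.53, 157.6, 1416.82, 12737.18]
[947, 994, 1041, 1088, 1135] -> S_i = 947 + 47*i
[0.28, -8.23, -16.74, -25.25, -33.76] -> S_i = 0.28 + -8.51*i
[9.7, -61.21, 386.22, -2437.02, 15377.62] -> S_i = 9.70*(-6.31)^i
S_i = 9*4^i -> [9, 36, 144, 576, 2304]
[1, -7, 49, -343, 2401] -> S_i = 1*-7^i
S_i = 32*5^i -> [32, 160, 800, 4000, 20000]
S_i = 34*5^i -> [34, 170, 850, 4250, 21250]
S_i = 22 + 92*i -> [22, 114, 206, 298, 390]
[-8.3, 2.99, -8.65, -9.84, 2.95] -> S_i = Random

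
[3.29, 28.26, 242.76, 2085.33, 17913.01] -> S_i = 3.29*8.59^i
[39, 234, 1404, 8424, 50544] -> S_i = 39*6^i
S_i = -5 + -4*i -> [-5, -9, -13, -17, -21]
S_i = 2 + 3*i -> [2, 5, 8, 11, 14]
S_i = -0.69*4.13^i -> [-0.69, -2.85, -11.77, -48.61, -200.75]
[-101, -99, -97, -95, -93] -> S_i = -101 + 2*i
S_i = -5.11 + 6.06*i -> [-5.11, 0.95, 7.01, 13.07, 19.13]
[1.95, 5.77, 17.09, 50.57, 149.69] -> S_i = 1.95*2.96^i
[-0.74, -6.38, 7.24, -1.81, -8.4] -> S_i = Random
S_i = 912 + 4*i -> [912, 916, 920, 924, 928]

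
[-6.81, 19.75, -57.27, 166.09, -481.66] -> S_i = -6.81*(-2.90)^i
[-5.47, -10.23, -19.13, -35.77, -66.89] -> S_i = -5.47*1.87^i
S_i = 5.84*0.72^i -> [5.84, 4.2, 3.03, 2.18, 1.57]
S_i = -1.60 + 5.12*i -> [-1.6, 3.52, 8.64, 13.76, 18.88]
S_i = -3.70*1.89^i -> [-3.7, -6.99, -13.22, -24.98, -47.21]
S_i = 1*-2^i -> [1, -2, 4, -8, 16]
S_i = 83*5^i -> [83, 415, 2075, 10375, 51875]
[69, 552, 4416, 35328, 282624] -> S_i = 69*8^i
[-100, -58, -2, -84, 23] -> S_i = Random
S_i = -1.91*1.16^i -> [-1.91, -2.22, -2.57, -2.98, -3.46]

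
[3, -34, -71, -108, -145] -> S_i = 3 + -37*i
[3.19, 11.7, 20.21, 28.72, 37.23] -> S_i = 3.19 + 8.51*i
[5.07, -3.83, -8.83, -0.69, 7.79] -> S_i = Random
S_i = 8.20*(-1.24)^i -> [8.2, -10.17, 12.61, -15.63, 19.39]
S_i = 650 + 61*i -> [650, 711, 772, 833, 894]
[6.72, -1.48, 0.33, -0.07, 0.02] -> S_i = 6.72*(-0.22)^i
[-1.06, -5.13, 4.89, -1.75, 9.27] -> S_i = Random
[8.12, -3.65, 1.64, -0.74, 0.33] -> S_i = 8.12*(-0.45)^i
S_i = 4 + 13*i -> [4, 17, 30, 43, 56]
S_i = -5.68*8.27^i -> [-5.68, -46.97, -388.47, -3212.66, -26568.7]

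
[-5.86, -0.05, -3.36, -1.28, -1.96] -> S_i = Random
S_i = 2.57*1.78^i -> [2.57, 4.57, 8.14, 14.49, 25.8]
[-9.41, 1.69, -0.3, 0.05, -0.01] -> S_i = -9.41*(-0.18)^i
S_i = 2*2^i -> [2, 4, 8, 16, 32]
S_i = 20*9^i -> [20, 180, 1620, 14580, 131220]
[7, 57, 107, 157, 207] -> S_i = 7 + 50*i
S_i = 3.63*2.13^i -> [3.63, 7.73, 16.47, 35.08, 74.72]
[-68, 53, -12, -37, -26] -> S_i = Random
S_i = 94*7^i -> [94, 658, 4606, 32242, 225694]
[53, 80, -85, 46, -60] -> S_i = Random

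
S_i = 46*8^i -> [46, 368, 2944, 23552, 188416]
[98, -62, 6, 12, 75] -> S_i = Random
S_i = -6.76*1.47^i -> [-6.76, -9.94, -14.61, -21.47, -31.57]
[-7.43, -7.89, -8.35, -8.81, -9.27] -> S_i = -7.43 + -0.46*i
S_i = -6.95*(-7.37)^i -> [-6.95, 51.22, -377.5, 2782.19, -20504.76]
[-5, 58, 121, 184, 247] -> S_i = -5 + 63*i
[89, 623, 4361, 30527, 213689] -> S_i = 89*7^i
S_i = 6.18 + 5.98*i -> [6.18, 12.16, 18.14, 24.12, 30.1]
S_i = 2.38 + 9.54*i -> [2.38, 11.92, 21.46, 31.0, 40.54]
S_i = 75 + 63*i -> [75, 138, 201, 264, 327]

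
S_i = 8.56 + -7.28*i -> [8.56, 1.28, -6.0, -13.28, -20.56]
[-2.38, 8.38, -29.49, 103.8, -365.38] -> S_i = -2.38*(-3.52)^i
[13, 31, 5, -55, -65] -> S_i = Random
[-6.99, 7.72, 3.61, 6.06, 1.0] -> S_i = Random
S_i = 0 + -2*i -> [0, -2, -4, -6, -8]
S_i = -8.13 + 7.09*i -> [-8.13, -1.04, 6.05, 13.14, 20.23]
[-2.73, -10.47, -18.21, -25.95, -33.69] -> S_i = -2.73 + -7.74*i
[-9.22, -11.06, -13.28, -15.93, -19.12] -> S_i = -9.22*1.20^i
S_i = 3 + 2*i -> [3, 5, 7, 9, 11]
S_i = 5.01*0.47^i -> [5.01, 2.35, 1.11, 0.52, 0.24]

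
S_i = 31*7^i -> [31, 217, 1519, 10633, 74431]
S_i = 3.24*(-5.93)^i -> [3.24, -19.21, 113.93, -675.63, 4006.49]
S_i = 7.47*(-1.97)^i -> [7.47, -14.72, 28.99, -57.11, 112.51]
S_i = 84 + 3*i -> [84, 87, 90, 93, 96]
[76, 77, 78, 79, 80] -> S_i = 76 + 1*i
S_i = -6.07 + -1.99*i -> [-6.07, -8.06, -10.05, -12.04, -14.03]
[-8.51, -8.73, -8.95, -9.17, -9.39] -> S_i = -8.51 + -0.22*i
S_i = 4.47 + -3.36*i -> [4.47, 1.11, -2.25, -5.61, -8.97]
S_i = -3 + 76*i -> [-3, 73, 149, 225, 301]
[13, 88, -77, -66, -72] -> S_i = Random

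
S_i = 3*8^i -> [3, 24, 192, 1536, 12288]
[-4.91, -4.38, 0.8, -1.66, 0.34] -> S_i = Random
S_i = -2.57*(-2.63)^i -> [-2.57, 6.76, -17.78, 46.75, -122.96]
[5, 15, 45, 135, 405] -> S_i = 5*3^i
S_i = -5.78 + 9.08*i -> [-5.78, 3.3, 12.38, 21.46, 30.54]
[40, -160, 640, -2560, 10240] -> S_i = 40*-4^i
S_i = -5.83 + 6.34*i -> [-5.83, 0.51, 6.85, 13.19, 19.53]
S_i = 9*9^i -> [9, 81, 729, 6561, 59049]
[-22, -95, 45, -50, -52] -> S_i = Random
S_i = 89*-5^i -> [89, -445, 2225, -11125, 55625]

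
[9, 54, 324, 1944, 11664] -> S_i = 9*6^i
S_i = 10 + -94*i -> [10, -84, -178, -272, -366]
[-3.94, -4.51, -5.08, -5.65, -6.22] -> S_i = -3.94 + -0.57*i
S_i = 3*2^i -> [3, 6, 12, 24, 48]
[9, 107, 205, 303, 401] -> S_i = 9 + 98*i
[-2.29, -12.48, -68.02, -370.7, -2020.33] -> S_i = -2.29*5.45^i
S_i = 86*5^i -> [86, 430, 2150, 10750, 53750]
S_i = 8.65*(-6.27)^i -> [8.65, -54.24, 340.06, -2132.15, 13368.61]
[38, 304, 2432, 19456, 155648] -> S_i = 38*8^i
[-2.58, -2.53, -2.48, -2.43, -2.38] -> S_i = -2.58 + 0.05*i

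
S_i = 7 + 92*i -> [7, 99, 191, 283, 375]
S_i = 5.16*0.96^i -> [5.16, 4.95, 4.76, 4.57, 4.38]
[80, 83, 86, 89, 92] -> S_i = 80 + 3*i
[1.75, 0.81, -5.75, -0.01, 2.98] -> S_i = Random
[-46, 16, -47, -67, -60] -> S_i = Random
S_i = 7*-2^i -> [7, -14, 28, -56, 112]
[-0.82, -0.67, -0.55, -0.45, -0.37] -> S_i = -0.82*0.82^i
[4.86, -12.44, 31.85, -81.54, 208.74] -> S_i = 4.86*(-2.56)^i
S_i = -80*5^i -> [-80, -400, -2000, -10000, -50000]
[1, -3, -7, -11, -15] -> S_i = 1 + -4*i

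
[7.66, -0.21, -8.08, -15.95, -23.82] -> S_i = 7.66 + -7.87*i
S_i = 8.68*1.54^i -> [8.68, 13.37, 20.59, 31.7, 48.82]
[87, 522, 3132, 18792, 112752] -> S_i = 87*6^i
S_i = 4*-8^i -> [4, -32, 256, -2048, 16384]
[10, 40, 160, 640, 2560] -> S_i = 10*4^i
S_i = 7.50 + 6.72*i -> [7.5, 14.22, 20.94, 27.66, 34.38]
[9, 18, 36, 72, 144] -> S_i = 9*2^i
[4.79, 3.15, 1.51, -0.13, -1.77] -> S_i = 4.79 + -1.64*i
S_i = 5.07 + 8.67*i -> [5.07, 13.74, 22.41, 31.08, 39.75]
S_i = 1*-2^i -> [1, -2, 4, -8, 16]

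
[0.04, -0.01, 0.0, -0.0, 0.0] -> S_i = 0.04*(-0.15)^i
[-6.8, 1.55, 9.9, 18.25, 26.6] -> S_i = -6.80 + 8.35*i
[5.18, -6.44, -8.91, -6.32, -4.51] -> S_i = Random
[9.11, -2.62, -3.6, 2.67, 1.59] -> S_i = Random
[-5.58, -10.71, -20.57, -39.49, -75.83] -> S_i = -5.58*1.92^i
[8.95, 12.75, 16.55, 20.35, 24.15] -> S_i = 8.95 + 3.80*i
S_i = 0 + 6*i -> [0, 6, 12, 18, 24]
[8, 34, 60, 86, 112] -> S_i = 8 + 26*i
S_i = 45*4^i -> [45, 180, 720, 2880, 11520]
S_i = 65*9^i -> [65, 585, 5265, 47385, 426465]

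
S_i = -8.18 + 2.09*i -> [-8.18, -6.09, -4.0, -1.91, 0.18]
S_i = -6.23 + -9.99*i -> [-6.23, -16.22, -26.21, -36.2, -46.19]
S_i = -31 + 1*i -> [-31, -30, -29, -28, -27]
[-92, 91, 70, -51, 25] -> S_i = Random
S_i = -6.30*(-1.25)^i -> [-6.3, 7.88, -9.84, 12.3, -15.38]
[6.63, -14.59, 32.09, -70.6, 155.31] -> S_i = 6.63*(-2.20)^i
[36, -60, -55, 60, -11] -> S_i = Random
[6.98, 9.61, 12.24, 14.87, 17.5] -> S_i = 6.98 + 2.63*i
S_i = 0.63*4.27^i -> [0.63, 2.69, 11.49, 49.05, 209.44]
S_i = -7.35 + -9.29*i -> [-7.35, -16.64, -25.93, -35.22, -44.51]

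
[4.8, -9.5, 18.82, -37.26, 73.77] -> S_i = 4.80*(-1.98)^i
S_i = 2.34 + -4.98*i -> [2.34, -2.64, -7.62, -12.6, -17.58]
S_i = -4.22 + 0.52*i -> [-4.22, -3.7, -3.18, -2.66, -2.14]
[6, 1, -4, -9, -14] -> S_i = 6 + -5*i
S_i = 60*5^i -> [60, 300, 1500, 7500, 37500]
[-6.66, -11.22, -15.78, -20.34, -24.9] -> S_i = -6.66 + -4.56*i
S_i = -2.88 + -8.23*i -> [-2.88, -11.11, -19.34, -27.57, -35.8]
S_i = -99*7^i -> [-99, -693, -4851, -33957, -237699]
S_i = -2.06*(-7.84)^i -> [-2.06, 16.15, -126.62, 992.69, -7782.72]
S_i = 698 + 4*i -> [698, 702, 706, 710, 714]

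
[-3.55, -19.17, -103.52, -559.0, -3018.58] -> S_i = -3.55*5.40^i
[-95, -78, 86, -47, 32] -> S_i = Random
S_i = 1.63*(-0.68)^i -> [1.63, -1.11, 0.75, -0.51, 0.35]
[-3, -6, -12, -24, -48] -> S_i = -3*2^i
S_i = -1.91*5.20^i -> [-1.91, -9.93, -51.65, -268.56, -1396.52]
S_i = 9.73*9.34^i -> [9.73, 90.88, 848.8, 7927.81, 74045.79]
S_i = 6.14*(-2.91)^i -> [6.14, -17.87, 51.99, -151.3, 440.29]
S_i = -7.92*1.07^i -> [-7.92, -8.47, -9.07, -9.7, -10.38]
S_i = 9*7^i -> [9, 63, 441, 3087, 21609]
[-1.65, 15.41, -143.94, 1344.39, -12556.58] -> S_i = -1.65*(-9.34)^i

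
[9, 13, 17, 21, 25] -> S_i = 9 + 4*i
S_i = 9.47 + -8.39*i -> [9.47, 1.08, -7.31, -15.7, -24.09]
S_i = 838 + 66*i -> [838, 904, 970, 1036, 1102]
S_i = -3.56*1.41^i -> [-3.56, -5.02, -7.08, -9.98, -14.07]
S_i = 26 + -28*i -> [26, -2, -30, -58, -86]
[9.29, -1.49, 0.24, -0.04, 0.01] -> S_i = 9.29*(-0.16)^i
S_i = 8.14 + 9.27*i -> [8.14, 17.41, 26.68, 35.95, 45.22]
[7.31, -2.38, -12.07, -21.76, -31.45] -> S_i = 7.31 + -9.69*i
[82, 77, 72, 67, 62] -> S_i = 82 + -5*i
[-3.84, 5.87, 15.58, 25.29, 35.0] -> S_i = -3.84 + 9.71*i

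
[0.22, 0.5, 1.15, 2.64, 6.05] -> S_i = 0.22*2.29^i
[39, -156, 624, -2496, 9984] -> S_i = 39*-4^i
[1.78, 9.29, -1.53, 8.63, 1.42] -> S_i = Random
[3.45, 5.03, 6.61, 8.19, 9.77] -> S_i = 3.45 + 1.58*i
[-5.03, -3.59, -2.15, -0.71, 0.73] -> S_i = -5.03 + 1.44*i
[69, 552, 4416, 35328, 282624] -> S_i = 69*8^i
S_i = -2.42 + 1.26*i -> [-2.42, -1.16, 0.1, 1.36, 2.62]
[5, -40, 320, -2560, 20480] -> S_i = 5*-8^i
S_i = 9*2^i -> [9, 18, 36, 72, 144]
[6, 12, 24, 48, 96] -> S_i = 6*2^i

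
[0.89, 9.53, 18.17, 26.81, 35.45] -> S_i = 0.89 + 8.64*i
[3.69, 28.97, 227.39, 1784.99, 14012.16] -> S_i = 3.69*7.85^i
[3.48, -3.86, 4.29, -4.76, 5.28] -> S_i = 3.48*(-1.11)^i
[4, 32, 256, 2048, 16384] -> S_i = 4*8^i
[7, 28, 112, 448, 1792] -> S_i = 7*4^i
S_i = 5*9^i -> [5, 45, 405, 3645, 32805]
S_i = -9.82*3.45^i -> [-9.82, -33.88, -116.88, -403.24, -1391.19]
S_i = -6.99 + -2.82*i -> [-6.99, -9.81, -12.63, -15.45, -18.27]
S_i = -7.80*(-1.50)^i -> [-7.8, 11.7, -17.55, 26.32, -39.49]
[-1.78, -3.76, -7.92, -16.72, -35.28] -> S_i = -1.78*2.11^i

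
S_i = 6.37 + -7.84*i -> [6.37, -1.47, -9.31, -17.15, -24.99]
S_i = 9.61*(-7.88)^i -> [9.61, -75.73, 596.73, -4702.21, 37053.42]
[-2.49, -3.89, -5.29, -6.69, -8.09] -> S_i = -2.49 + -1.40*i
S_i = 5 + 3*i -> [5, 8, 11, 14, 17]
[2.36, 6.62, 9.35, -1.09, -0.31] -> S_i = Random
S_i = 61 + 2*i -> [61, 63, 65, 67, 69]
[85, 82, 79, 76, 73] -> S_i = 85 + -3*i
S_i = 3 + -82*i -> [3, -79, -161, -243, -325]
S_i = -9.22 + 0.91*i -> [-9.22, -8.31, -7.4, -6.49, -5.58]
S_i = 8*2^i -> [8, 16, 32, 64, 128]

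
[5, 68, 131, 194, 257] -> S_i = 5 + 63*i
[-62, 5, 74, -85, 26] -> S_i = Random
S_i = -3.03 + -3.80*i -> [-3.03, -6.83, -10.63, -14.43, -18.23]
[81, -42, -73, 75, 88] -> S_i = Random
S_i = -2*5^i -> [-2, -10, -50, -250, -1250]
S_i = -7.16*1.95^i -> [-7.16, -13.96, -27.23, -53.09, -103.53]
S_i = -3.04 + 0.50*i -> [-3.04, -2.54, -2.04, -1.54, -1.04]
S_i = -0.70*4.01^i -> [-0.7, -2.81, -11.26, -45.14, -181.0]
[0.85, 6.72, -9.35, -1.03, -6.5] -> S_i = Random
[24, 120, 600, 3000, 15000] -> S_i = 24*5^i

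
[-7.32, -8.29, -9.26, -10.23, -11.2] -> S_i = -7.32 + -0.97*i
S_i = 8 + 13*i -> [8, 21, 34, 47, 60]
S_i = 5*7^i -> [5, 35, 245, 1715, 12005]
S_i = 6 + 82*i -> [6, 88, 170, 252, 334]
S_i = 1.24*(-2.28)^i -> [1.24, -2.83, 6.45, -14.7, 33.51]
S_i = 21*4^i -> [21, 84, 336, 1344, 5376]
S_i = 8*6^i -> [8, 48, 288, 1728, 10368]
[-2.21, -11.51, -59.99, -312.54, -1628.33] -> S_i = -2.21*5.21^i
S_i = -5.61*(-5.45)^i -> [-5.61, 30.57, -166.63, 908.14, -4949.36]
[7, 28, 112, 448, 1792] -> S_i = 7*4^i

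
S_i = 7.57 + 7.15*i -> [7.57, 14.72, 21.87, 29.02, 36.17]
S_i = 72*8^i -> [72, 576, 4608, 36864, 294912]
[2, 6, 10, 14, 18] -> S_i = 2 + 4*i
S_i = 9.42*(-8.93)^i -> [9.42, -84.12, 751.2, -6708.19, 59904.13]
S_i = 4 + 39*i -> [4, 43, 82, 121, 160]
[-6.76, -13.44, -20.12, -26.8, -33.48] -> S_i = -6.76 + -6.68*i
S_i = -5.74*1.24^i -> [-5.74, -7.12, -8.83, -10.94, -13.57]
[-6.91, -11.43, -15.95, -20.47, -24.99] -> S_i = -6.91 + -4.52*i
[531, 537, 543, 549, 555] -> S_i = 531 + 6*i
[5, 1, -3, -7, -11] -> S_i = 5 + -4*i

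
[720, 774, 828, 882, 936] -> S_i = 720 + 54*i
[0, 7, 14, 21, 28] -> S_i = 0 + 7*i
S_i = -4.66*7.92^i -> [-4.66, -36.91, -292.31, -2315.06, -18335.24]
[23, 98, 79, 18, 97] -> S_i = Random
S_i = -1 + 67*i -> [-1, 66, 133, 200, 267]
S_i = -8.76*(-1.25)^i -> [-8.76, 10.95, -13.69, 17.11, -21.39]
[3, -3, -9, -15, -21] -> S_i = 3 + -6*i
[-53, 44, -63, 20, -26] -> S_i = Random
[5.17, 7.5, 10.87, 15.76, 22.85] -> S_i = 5.17*1.45^i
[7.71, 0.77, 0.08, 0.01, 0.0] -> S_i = 7.71*0.10^i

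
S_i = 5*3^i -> [5, 15, 45, 135, 405]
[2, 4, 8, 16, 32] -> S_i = 2*2^i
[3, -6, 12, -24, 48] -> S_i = 3*-2^i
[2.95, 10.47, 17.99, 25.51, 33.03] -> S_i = 2.95 + 7.52*i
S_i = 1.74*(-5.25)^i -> [1.74, -9.14, 47.96, -251.78, 1321.86]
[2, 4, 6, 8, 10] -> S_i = 2 + 2*i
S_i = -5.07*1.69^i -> [-5.07, -8.57, -14.48, -24.47, -41.36]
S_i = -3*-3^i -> [-3, 9, -27, 81, -243]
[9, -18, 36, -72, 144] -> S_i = 9*-2^i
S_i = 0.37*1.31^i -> [0.37, 0.48, 0.63, 0.83, 1.09]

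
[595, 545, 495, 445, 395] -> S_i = 595 + -50*i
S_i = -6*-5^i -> [-6, 30, -150, 750, -3750]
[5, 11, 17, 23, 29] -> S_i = 5 + 6*i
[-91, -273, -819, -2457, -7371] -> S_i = -91*3^i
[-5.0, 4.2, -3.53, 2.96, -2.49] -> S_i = -5.00*(-0.84)^i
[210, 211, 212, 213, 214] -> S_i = 210 + 1*i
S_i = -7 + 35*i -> [-7, 28, 63, 98, 133]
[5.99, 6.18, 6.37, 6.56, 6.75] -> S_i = 5.99 + 0.19*i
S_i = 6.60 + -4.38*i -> [6.6, 2.22, -2.16, -6.54, -10.92]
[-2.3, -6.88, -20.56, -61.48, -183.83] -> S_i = -2.30*2.99^i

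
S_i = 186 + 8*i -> [186, 194, 202, 210, 218]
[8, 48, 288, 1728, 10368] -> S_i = 8*6^i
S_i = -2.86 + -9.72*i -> [-2.86, -12.58, -22.3, -32.02, -41.74]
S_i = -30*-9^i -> [-30, 270, -2430, 21870, -196830]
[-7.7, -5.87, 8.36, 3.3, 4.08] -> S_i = Random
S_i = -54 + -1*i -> [-54, -55, -56, -57, -58]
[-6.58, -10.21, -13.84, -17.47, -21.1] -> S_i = -6.58 + -3.63*i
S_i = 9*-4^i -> [9, -36, 144, -576, 2304]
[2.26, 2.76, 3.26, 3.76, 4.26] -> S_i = 2.26 + 0.50*i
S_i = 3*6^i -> [3, 18, 108, 648, 3888]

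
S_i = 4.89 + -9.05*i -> [4.89, -4.16, -13.21, -22.26, -31.31]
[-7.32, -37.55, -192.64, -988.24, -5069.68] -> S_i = -7.32*5.13^i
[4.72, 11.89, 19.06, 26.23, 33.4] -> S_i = 4.72 + 7.17*i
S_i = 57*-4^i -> [57, -228, 912, -3648, 14592]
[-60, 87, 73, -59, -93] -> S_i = Random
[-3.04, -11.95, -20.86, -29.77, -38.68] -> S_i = -3.04 + -8.91*i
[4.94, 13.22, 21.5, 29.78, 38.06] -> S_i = 4.94 + 8.28*i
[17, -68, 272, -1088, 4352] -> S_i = 17*-4^i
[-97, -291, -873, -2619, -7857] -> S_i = -97*3^i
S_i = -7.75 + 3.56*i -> [-7.75, -4.19, -0.63, 2.93, 6.49]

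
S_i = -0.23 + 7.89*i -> [-0.23, 7.66, 15.55, 23.44, 31.33]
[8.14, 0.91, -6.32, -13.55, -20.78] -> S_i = 8.14 + -7.23*i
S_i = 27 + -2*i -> [27, 25, 23, 21, 19]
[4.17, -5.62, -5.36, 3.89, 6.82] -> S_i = Random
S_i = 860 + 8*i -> [860, 868, 876, 884, 892]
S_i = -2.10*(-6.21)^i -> [-2.1, 13.04, -80.98, 502.91, -3123.1]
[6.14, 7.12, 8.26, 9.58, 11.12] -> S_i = 6.14*1.16^i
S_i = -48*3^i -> [-48, -144, -432, -1296, -3888]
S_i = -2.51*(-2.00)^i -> [-2.51, 5.02, -10.04, 20.08, -40.16]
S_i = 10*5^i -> [10, 50, 250, 1250, 6250]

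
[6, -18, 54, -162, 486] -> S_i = 6*-3^i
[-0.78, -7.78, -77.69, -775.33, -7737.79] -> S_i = -0.78*9.98^i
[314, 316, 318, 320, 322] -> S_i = 314 + 2*i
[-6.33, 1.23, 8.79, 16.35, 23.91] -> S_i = -6.33 + 7.56*i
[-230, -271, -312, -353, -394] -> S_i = -230 + -41*i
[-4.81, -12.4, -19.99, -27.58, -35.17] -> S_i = -4.81 + -7.59*i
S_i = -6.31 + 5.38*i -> [-6.31, -0.93, 4.45, 9.83, 15.21]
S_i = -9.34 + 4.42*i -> [-9.34, -4.92, -0.5, 3.92, 8.34]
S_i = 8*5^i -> [8, 40, 200, 1000, 5000]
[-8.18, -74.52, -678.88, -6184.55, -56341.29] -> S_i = -8.18*9.11^i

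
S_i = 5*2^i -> [5, 10, 20, 40, 80]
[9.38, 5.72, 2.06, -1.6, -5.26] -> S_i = 9.38 + -3.66*i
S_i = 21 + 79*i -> [21, 100, 179, 258, 337]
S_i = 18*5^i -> [18, 90, 450, 2250, 11250]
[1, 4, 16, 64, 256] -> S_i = 1*4^i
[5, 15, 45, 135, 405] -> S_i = 5*3^i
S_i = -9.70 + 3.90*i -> [-9.7, -5.8, -1.9, 2.0, 5.9]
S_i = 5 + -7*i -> [5, -2, -9, -16, -23]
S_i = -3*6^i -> [-3, -18, -108, -648, -3888]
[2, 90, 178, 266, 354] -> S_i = 2 + 88*i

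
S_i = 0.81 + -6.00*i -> [0.81, -5.19, -11.19, -17.19, -23.19]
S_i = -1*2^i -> [-1, -2, -4, -8, -16]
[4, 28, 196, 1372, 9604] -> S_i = 4*7^i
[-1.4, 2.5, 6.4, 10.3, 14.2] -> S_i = -1.40 + 3.90*i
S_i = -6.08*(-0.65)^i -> [-6.08, 3.95, -2.57, 1.67, -1.09]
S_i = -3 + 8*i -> [-3, 5, 13, 21, 29]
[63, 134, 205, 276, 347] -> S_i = 63 + 71*i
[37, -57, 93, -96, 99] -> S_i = Random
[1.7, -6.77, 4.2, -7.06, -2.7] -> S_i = Random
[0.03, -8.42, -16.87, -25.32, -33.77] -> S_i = 0.03 + -8.45*i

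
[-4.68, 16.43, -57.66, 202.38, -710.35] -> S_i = -4.68*(-3.51)^i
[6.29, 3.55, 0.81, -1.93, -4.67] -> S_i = 6.29 + -2.74*i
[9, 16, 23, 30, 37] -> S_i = 9 + 7*i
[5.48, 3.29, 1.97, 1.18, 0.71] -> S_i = 5.48*0.60^i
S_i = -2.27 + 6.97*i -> [-2.27, 4.7, 11.67, 18.64, 25.61]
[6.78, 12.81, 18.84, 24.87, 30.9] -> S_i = 6.78 + 6.03*i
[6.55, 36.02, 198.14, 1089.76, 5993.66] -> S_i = 6.55*5.50^i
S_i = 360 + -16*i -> [360, 344, 328, 312, 296]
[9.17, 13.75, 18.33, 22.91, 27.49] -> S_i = 9.17 + 4.58*i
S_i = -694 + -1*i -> [-694, -695, -696, -697, -698]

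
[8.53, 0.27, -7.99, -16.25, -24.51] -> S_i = 8.53 + -8.26*i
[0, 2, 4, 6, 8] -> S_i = 0 + 2*i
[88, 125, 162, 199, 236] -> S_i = 88 + 37*i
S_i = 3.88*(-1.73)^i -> [3.88, -6.71, 11.61, -20.09, 34.75]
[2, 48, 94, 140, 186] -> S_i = 2 + 46*i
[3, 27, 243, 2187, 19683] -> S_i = 3*9^i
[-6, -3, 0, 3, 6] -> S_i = -6 + 3*i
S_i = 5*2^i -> [5, 10, 20, 40, 80]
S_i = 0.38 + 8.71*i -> [0.38, 9.09, 17.8, 26.51, 35.22]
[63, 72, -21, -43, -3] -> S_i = Random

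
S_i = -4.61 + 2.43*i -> [-4.61, -2.18, 0.25, 2.68, 5.11]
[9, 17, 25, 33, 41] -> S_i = 9 + 8*i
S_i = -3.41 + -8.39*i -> [-3.41, -11.8, -20.19, -28.58, -36.97]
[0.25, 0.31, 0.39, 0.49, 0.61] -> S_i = 0.25*1.25^i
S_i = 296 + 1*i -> [296, 297, 298, 299, 300]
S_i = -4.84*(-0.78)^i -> [-4.84, 3.78, -2.94, 2.3, -1.79]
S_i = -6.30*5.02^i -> [-6.3, -31.63, -158.76, -796.99, -4000.88]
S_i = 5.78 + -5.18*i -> [5.78, 0.6, -4.58, -9.76, -14.94]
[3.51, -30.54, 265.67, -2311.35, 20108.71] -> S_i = 3.51*(-8.70)^i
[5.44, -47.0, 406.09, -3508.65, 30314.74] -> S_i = 5.44*(-8.64)^i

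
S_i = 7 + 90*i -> [7, 97, 187, 277, 367]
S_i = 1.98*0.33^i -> [1.98, 0.65, 0.22, 0.07, 0.02]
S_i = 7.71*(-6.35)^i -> [7.71, -48.96, 310.89, -1974.13, 12535.72]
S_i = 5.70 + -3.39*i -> [5.7, 2.31, -1.08, -4.47, -7.86]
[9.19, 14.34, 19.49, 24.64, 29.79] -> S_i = 9.19 + 5.15*i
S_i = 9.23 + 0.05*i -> [9.23, 9.28, 9.33, 9.38, 9.43]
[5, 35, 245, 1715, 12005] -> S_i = 5*7^i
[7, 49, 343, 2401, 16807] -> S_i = 7*7^i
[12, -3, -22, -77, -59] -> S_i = Random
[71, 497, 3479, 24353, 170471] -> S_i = 71*7^i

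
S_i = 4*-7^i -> [4, -28, 196, -1372, 9604]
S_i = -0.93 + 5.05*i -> [-0.93, 4.12, 9.17, 14.22, 19.27]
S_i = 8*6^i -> [8, 48, 288, 1728, 10368]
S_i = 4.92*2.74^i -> [4.92, 13.48, 36.94, 101.21, 277.31]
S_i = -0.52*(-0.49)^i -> [-0.52, 0.25, -0.12, 0.06, -0.03]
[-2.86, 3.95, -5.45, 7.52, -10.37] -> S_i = -2.86*(-1.38)^i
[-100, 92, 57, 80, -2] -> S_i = Random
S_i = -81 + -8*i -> [-81, -89, -97, -105, -113]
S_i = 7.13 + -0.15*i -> [7.13, 6.98, 6.83, 6.68, 6.53]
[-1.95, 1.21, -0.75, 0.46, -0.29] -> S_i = -1.95*(-0.62)^i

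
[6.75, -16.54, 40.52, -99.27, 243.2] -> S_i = 6.75*(-2.45)^i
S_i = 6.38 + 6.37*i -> [6.38, 12.75, 19.12, 25.49, 31.86]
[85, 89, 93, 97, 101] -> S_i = 85 + 4*i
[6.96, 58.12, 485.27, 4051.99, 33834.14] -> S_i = 6.96*8.35^i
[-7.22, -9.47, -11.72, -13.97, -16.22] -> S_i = -7.22 + -2.25*i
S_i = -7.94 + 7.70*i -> [-7.94, -0.24, 7.46, 15.16, 22.86]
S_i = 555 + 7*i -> [555, 562, 569, 576, 583]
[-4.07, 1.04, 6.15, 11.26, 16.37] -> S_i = -4.07 + 5.11*i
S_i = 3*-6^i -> [3, -18, 108, -648, 3888]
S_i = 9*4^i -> [9, 36, 144, 576, 2304]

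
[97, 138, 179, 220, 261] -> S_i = 97 + 41*i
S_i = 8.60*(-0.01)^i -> [8.6, -0.09, 0.0, -0.0, 0.0]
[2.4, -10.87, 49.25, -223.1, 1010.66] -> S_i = 2.40*(-4.53)^i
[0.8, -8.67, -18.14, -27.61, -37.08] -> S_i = 0.80 + -9.47*i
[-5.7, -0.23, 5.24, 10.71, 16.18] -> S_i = -5.70 + 5.47*i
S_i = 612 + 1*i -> [612, 613, 614, 615, 616]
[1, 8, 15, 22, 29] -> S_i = 1 + 7*i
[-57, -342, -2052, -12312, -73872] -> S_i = -57*6^i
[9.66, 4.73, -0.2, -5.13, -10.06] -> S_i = 9.66 + -4.93*i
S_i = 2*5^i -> [2, 10, 50, 250, 1250]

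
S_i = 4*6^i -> [4, 24, 144, 864, 5184]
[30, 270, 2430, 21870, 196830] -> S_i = 30*9^i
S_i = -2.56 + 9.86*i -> [-2.56, 7.3, 17.16, 27.02, 36.88]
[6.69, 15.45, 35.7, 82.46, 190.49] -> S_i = 6.69*2.31^i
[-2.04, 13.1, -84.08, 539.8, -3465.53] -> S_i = -2.04*(-6.42)^i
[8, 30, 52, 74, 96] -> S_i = 8 + 22*i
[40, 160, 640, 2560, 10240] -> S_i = 40*4^i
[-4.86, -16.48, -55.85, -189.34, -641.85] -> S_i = -4.86*3.39^i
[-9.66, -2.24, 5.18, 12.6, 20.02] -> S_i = -9.66 + 7.42*i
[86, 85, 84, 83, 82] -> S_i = 86 + -1*i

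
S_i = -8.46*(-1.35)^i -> [-8.46, 11.42, -15.42, 20.81, -28.1]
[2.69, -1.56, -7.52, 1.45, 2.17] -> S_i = Random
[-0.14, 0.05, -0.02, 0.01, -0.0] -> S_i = -0.14*(-0.33)^i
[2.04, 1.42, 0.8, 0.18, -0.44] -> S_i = 2.04 + -0.62*i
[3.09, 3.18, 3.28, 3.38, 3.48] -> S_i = 3.09*1.03^i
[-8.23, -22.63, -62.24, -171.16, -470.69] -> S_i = -8.23*2.75^i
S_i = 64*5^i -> [64, 320, 1600, 8000, 40000]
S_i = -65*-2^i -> [-65, 130, -260, 520, -1040]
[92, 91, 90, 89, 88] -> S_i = 92 + -1*i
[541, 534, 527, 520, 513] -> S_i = 541 + -7*i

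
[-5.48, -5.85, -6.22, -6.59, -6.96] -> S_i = -5.48 + -0.37*i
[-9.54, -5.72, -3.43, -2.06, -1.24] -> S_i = -9.54*0.60^i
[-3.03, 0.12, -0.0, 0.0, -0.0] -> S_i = -3.03*(-0.04)^i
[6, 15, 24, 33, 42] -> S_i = 6 + 9*i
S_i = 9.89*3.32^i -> [9.89, 32.83, 109.01, 361.92, 1201.57]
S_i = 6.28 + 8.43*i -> [6.28, 14.71, 23.14, 31.57, 40.0]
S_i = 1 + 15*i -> [1, 16, 31, 46, 61]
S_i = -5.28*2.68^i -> [-5.28, -14.15, -37.92, -101.63, -272.38]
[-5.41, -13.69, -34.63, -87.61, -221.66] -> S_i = -5.41*2.53^i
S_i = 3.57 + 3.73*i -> [3.57, 7.3, 11.03, 14.76, 18.49]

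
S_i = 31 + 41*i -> [31, 72, 113, 154, 195]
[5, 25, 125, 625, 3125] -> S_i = 5*5^i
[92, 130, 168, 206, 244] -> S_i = 92 + 38*i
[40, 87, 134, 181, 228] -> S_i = 40 + 47*i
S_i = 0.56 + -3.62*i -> [0.56, -3.06, -6.68, -10.3, -13.92]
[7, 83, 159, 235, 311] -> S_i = 7 + 76*i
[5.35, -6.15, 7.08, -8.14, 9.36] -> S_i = 5.35*(-1.15)^i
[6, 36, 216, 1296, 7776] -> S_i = 6*6^i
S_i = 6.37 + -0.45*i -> [6.37, 5.92, 5.47, 5.02, 4.57]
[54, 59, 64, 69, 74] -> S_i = 54 + 5*i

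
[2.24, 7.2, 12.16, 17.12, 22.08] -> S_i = 2.24 + 4.96*i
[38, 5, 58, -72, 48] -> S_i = Random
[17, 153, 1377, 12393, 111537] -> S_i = 17*9^i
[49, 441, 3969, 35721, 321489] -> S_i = 49*9^i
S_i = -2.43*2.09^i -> [-2.43, -5.08, -10.61, -22.18, -46.37]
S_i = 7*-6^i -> [7, -42, 252, -1512, 9072]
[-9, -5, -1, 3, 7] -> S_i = -9 + 4*i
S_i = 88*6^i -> [88, 528, 3168, 19008, 114048]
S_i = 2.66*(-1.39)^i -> [2.66, -3.7, 5.14, -7.14, 9.93]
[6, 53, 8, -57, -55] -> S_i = Random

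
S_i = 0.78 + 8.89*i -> [0.78, 9.67, 18.56, 27.45, 36.34]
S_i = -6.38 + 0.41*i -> [-6.38, -5.97, -5.56, -5.15, -4.74]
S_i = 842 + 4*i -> [842, 846, 850, 854, 858]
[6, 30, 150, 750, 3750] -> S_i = 6*5^i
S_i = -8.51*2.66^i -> [-8.51, -22.64, -60.21, -160.17, -426.05]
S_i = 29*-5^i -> [29, -145, 725, -3625, 18125]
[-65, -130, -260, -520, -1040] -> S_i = -65*2^i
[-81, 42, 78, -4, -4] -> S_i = Random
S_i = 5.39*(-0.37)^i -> [5.39, -1.99, 0.74, -0.27, 0.1]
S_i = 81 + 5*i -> [81, 86, 91, 96, 101]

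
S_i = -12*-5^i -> [-12, 60, -300, 1500, -7500]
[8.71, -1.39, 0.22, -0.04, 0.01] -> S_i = 8.71*(-0.16)^i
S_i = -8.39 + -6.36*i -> [-8.39, -14.75, -21.11, -27.47, -33.83]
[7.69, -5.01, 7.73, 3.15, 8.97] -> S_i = Random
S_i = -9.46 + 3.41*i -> [-9.46, -6.05, -2.64, 0.77, 4.18]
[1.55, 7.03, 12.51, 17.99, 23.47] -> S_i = 1.55 + 5.48*i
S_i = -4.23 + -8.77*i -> [-4.23, -13.0, -21.77, -30.54, -39.31]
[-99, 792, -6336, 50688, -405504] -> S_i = -99*-8^i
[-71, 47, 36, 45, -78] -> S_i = Random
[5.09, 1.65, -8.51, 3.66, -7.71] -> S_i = Random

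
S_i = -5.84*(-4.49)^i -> [-5.84, 26.22, -117.73, 528.63, -2373.55]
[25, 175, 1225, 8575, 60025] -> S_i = 25*7^i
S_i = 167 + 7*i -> [167, 174, 181, 188, 195]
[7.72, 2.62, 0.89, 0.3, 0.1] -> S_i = 7.72*0.34^i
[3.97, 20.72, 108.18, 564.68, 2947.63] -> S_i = 3.97*5.22^i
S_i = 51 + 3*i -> [51, 54, 57, 60, 63]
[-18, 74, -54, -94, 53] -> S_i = Random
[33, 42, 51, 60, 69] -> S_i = 33 + 9*i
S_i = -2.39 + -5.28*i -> [-2.39, -7.67, -12.95, -18.23, -23.51]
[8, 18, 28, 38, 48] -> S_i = 8 + 10*i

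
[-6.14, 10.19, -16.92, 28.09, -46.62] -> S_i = -6.14*(-1.66)^i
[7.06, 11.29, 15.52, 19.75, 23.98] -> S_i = 7.06 + 4.23*i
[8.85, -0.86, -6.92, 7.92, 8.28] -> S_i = Random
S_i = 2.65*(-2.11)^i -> [2.65, -5.59, 11.8, -24.89, 52.53]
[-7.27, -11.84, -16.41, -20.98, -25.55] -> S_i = -7.27 + -4.57*i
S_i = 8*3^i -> [8, 24, 72, 216, 648]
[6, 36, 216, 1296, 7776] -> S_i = 6*6^i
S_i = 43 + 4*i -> [43, 47, 51, 55, 59]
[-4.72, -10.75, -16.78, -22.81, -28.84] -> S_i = -4.72 + -6.03*i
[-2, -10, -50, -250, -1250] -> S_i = -2*5^i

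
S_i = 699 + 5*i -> [699, 704, 709, 714, 719]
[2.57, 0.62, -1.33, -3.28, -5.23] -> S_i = 2.57 + -1.95*i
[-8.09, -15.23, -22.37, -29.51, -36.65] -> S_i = -8.09 + -7.14*i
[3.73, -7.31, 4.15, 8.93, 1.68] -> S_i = Random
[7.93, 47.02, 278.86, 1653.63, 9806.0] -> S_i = 7.93*5.93^i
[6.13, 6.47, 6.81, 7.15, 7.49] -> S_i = 6.13 + 0.34*i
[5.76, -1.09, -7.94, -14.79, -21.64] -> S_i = 5.76 + -6.85*i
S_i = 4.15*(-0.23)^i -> [4.15, -0.95, 0.22, -0.05, 0.01]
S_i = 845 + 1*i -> [845, 846, 847, 848, 849]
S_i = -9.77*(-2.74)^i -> [-9.77, 26.77, -73.35, 200.98, -550.68]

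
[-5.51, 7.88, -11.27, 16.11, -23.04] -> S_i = -5.51*(-1.43)^i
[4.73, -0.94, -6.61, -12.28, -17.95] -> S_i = 4.73 + -5.67*i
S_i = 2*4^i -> [2, 8, 32, 128, 512]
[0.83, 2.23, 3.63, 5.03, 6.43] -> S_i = 0.83 + 1.40*i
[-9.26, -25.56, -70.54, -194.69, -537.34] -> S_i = -9.26*2.76^i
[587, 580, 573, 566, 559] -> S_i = 587 + -7*i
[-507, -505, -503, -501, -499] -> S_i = -507 + 2*i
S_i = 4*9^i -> [4, 36, 324, 2916, 26244]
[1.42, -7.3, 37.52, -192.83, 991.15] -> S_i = 1.42*(-5.14)^i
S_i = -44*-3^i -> [-44, 132, -396, 1188, -3564]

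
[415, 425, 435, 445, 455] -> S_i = 415 + 10*i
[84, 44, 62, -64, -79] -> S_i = Random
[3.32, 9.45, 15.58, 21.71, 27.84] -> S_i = 3.32 + 6.13*i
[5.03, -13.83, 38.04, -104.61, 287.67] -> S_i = 5.03*(-2.75)^i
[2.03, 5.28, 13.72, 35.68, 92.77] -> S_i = 2.03*2.60^i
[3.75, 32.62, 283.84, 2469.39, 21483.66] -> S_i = 3.75*8.70^i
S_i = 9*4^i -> [9, 36, 144, 576, 2304]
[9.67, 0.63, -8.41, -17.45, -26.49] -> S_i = 9.67 + -9.04*i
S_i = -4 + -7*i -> [-4, -11, -18, -25, -32]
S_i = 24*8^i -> [24, 192, 1536, 12288, 98304]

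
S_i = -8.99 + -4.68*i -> [-8.99, -13.67, -18.35, -23.03, -27.71]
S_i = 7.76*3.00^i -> [7.76, 23.28, 69.84, 209.52, 628.56]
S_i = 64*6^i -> [64, 384, 2304, 13824, 82944]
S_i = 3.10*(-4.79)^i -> [3.1, -14.85, 71.13, -340.7, 1631.94]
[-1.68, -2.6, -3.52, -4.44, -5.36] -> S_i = -1.68 + -0.92*i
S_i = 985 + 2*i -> [985, 987, 989, 991, 993]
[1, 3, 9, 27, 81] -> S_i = 1*3^i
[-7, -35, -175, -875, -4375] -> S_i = -7*5^i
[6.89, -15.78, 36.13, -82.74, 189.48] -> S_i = 6.89*(-2.29)^i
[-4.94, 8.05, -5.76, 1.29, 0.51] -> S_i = Random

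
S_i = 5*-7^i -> [5, -35, 245, -1715, 12005]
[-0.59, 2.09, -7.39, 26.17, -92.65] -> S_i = -0.59*(-3.54)^i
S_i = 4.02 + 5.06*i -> [4.02, 9.08, 14.14, 19.2, 24.26]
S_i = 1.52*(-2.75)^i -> [1.52, -4.18, 11.5, -31.61, 86.93]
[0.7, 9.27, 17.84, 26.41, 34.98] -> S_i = 0.70 + 8.57*i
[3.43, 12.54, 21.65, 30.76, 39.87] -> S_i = 3.43 + 9.11*i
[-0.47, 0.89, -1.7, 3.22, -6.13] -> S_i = -0.47*(-1.90)^i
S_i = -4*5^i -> [-4, -20, -100, -500, -2500]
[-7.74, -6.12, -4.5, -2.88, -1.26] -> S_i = -7.74 + 1.62*i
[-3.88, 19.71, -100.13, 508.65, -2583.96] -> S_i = -3.88*(-5.08)^i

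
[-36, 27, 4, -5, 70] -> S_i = Random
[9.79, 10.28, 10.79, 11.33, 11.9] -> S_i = 9.79*1.05^i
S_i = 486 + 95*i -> [486, 581, 676, 771, 866]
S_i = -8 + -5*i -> [-8, -13, -18, -23, -28]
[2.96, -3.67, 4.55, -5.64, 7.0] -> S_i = 2.96*(-1.24)^i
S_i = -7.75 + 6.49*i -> [-7.75, -1.26, 5.23, 11.72, 18.21]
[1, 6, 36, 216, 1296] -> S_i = 1*6^i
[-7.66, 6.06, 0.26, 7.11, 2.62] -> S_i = Random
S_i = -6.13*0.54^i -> [-6.13, -3.31, -1.79, -0.97, -0.52]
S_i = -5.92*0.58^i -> [-5.92, -3.43, -1.99, -1.16, -0.67]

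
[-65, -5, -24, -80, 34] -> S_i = Random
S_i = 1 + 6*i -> [1, 7, 13, 19, 25]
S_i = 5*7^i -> [5, 35, 245, 1715, 12005]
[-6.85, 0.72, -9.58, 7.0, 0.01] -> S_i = Random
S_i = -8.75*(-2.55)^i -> [-8.75, 22.31, -56.9, 145.09, -369.97]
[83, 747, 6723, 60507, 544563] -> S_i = 83*9^i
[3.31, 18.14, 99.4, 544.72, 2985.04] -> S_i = 3.31*5.48^i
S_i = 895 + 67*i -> [895, 962, 1029, 1096, 1163]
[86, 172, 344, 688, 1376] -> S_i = 86*2^i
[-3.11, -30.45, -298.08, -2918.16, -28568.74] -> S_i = -3.11*9.79^i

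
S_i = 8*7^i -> [8, 56, 392, 2744, 19208]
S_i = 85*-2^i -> [85, -170, 340, -680, 1360]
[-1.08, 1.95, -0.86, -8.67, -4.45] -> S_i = Random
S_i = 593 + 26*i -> [593, 619, 645, 671, 697]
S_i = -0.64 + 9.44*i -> [-0.64, 8.8, 18.24, 27.68, 37.12]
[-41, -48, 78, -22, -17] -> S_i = Random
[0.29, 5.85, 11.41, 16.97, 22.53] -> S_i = 0.29 + 5.56*i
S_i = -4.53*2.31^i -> [-4.53, -10.46, -24.17, -55.84, -128.99]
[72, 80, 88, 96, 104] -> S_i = 72 + 8*i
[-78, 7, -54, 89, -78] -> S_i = Random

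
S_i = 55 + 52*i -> [55, 107, 159, 211, 263]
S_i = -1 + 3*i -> [-1, 2, 5, 8, 11]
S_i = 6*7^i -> [6, 42, 294, 2058, 14406]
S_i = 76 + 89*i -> [76, 165, 254, 343, 432]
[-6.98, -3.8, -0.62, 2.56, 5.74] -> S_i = -6.98 + 3.18*i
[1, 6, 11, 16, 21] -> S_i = 1 + 5*i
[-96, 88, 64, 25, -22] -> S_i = Random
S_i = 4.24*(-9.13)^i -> [4.24, -38.71, 353.43, -3226.85, 29461.1]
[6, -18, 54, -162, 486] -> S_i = 6*-3^i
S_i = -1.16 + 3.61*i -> [-1.16, 2.45, 6.06, 9.67, 13.28]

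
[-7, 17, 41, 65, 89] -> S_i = -7 + 24*i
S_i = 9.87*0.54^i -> [9.87, 5.33, 2.88, 1.55, 0.84]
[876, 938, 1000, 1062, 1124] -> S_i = 876 + 62*i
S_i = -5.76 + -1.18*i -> [-5.76, -6.94, -8.12, -9.3, -10.48]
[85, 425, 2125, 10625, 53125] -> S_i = 85*5^i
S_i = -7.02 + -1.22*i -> [-7.02, -8.24, -9.46, -10.68, -11.9]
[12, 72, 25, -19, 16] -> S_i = Random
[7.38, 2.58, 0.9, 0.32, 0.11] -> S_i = 7.38*0.35^i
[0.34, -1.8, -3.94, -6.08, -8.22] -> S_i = 0.34 + -2.14*i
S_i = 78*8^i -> [78, 624, 4992, 39936, 319488]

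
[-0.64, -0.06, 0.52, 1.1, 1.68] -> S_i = -0.64 + 0.58*i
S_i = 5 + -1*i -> [5, 4, 3, 2, 1]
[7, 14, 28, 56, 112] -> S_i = 7*2^i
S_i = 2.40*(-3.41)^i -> [2.4, -8.18, 27.91, -95.16, 324.51]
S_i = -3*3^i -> [-3, -9, -27, -81, -243]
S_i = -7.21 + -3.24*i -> [-7.21, -10.45, -13.69, -16.93, -20.17]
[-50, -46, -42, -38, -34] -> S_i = -50 + 4*i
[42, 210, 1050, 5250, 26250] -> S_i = 42*5^i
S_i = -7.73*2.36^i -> [-7.73, -18.24, -43.05, -101.61, -239.79]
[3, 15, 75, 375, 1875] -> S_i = 3*5^i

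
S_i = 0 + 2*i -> [0, 2, 4, 6, 8]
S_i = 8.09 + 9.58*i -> [8.09, 17.67, 27.25, 36.83, 46.41]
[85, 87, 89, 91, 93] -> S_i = 85 + 2*i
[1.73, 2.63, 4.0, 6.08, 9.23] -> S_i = 1.73*1.52^i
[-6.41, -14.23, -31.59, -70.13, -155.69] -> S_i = -6.41*2.22^i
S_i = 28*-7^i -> [28, -196, 1372, -9604, 67228]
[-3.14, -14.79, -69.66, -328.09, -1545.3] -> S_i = -3.14*4.71^i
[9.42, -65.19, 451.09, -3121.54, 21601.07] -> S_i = 9.42*(-6.92)^i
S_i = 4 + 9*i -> [4, 13, 22, 31, 40]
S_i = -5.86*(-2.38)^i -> [-5.86, 13.95, -33.19, 79.0, -188.02]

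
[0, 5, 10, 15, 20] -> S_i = 0 + 5*i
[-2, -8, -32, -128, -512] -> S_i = -2*4^i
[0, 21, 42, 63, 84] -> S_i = 0 + 21*i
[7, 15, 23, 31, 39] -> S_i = 7 + 8*i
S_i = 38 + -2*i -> [38, 36, 34, 32, 30]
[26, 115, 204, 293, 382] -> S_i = 26 + 89*i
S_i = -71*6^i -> [-71, -426, -2556, -15336, -92016]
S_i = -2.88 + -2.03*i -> [-2.88, -4.91, -6.94, -8.97, -11.0]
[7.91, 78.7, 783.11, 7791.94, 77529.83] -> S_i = 7.91*9.95^i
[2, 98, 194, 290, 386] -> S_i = 2 + 96*i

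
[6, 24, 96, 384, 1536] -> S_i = 6*4^i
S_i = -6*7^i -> [-6, -42, -294, -2058, -14406]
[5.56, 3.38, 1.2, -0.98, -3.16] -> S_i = 5.56 + -2.18*i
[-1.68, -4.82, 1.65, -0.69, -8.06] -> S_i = Random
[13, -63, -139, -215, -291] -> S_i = 13 + -76*i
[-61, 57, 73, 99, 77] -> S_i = Random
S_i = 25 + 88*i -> [25, 113, 201, 289, 377]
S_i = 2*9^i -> [2, 18, 162, 1458, 13122]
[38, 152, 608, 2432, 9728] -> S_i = 38*4^i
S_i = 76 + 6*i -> [76, 82, 88, 94, 100]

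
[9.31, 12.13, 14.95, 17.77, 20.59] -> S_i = 9.31 + 2.82*i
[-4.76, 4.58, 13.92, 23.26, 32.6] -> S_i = -4.76 + 9.34*i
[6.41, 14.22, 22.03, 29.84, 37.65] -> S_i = 6.41 + 7.81*i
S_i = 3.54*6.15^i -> [3.54, 21.77, 133.89, 823.43, 5064.12]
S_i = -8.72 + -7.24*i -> [-8.72, -15.96, -23.2, -30.44, -37.68]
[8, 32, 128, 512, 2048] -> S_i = 8*4^i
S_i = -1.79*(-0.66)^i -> [-1.79, 1.18, -0.78, 0.51, -0.34]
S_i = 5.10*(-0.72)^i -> [5.1, -3.67, 2.64, -1.9, 1.37]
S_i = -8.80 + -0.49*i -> [-8.8, -9.29, -9.78, -10.27, -10.76]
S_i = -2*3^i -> [-2, -6, -18, -54, -162]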